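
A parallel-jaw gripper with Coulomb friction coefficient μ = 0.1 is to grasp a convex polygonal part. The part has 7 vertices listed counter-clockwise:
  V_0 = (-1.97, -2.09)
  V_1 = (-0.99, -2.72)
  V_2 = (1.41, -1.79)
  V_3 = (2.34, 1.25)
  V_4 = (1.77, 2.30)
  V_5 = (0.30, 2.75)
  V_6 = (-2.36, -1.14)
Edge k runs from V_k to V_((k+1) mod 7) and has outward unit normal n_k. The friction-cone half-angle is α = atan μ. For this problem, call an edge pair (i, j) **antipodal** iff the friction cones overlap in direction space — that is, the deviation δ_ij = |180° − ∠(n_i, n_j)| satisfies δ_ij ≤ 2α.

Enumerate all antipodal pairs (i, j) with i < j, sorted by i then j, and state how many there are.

count = 1; pairs: (3,6)

α = atan 0.1 = 5.71°;  2α = 11.42°
n_0 = (-0.5408, -0.8412)
n_1 = (+0.3613, -0.9324)
n_2 = (+0.9563, -0.2925)
n_3 = (+0.8789, +0.4771)
n_4 = (+0.2927, +0.9562)
n_5 = (-0.8255, +0.5645)
n_6 = (-0.9251, -0.3798)
  (0,1): δ = 126.08°  ·
  (0,2): δ = 74.27°  ·
  (0,3): δ = 28.77°  ·
  (0,4): δ = 15.71°  ·
  (0,5): δ = 88.37°  ·
  (0,6): δ = 145.05°  ·
  (1,2): δ = 128.19°  ·
  (1,3): δ = 82.69°  ·
  (1,4): δ = 38.20°  ·
  (1,5): δ = 34.45°  ·
  (1,6): δ = 91.14°  ·
  (2,3): δ = 134.49°  ·
  (2,4): δ = 90.01°  ·
  (2,5): δ = 17.35°  ·
  (2,6): δ = 39.33°  ·
  (3,4): δ = 135.52°  ·
  (3,5): δ = 62.86°  ·
  (3,6): δ = 6.18°  ✓
  (4,5): δ = 107.34°  ·
  (4,6): δ = 50.66°  ·
  (5,6): δ = 123.32°  ·
antipodal pairs: 1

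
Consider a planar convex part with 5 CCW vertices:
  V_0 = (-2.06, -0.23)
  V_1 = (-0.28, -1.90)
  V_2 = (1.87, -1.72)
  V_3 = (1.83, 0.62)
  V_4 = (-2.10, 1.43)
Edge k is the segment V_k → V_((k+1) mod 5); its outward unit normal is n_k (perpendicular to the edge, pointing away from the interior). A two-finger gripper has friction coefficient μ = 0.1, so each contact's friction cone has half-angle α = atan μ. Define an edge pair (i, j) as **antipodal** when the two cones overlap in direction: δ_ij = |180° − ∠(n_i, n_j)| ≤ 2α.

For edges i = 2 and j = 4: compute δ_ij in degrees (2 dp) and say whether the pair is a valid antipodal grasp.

α = atan 0.1 = 5.71°;  2α = 11.42°
edge 2: e_2 = (-0.04, +2.34);  n_2 = (+0.9999, +0.0171)
edge 4: e_4 = (+0.04, -1.66);  n_4 = (-0.9997, -0.0241)
∠(n_2, n_4) = 179.60°
δ = |180° − 179.60°| = 0.40°
0.40° ≤ 2α = 11.42°  →  valid

δ = 0.40°, valid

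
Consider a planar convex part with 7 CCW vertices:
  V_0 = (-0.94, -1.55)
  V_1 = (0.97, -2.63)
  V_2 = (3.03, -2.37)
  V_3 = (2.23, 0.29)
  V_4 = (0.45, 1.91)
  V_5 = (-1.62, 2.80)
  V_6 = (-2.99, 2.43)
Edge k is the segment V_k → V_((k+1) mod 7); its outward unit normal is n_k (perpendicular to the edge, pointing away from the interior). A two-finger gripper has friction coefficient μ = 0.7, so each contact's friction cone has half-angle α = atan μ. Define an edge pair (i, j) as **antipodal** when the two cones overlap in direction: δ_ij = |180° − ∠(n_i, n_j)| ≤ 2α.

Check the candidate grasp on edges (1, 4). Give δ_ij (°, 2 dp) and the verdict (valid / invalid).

δ = 30.46°, valid

α = atan 0.7 = 34.99°;  2α = 69.98°
edge 1: e_1 = (+2.06, +0.26);  n_1 = (+0.1252, -0.9921)
edge 4: e_4 = (-2.07, +0.89);  n_4 = (+0.3950, +0.9187)
∠(n_1, n_4) = 149.54°
δ = |180° − 149.54°| = 30.46°
30.46° ≤ 2α = 69.98°  →  valid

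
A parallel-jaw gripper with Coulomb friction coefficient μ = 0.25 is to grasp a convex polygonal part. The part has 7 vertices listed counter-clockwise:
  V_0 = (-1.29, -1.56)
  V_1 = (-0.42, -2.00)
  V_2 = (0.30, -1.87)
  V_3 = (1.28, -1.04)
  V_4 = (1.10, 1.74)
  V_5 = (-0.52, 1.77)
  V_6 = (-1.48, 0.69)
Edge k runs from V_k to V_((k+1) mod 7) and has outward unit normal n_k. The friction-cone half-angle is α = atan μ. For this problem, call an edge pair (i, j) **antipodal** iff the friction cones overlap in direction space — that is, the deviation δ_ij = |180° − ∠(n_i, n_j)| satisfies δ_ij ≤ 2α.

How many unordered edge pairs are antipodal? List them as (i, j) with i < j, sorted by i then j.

count = 4; pairs: (0,4), (1,4), (2,5), (3,6)

α = atan 0.25 = 14.04°;  2α = 28.07°
n_0 = (-0.4513, -0.8924)
n_1 = (+0.1777, -0.9841)
n_2 = (+0.6463, -0.7631)
n_3 = (+0.9979, +0.0646)
n_4 = (+0.0185, +0.9998)
n_5 = (-0.7474, +0.6644)
n_6 = (-0.9965, -0.0841)
  (0,1): δ = 142.94°  ·
  (0,2): δ = 112.91°  ·
  (0,3): δ = 59.47°  ·
  (0,4): δ = 25.77°  ✓
  (0,5): δ = 75.19°  ·
  (0,6): δ = 121.65°  ·
  (1,2): δ = 149.97°  ·
  (1,3): δ = 96.53°  ·
  (1,4): δ = 11.30°  ✓
  (1,5): δ = 38.13°  ·
  (1,6): δ = 84.59°  ·
  (2,3): δ = 126.56°  ·
  (2,4): δ = 41.32°  ·
  (2,5): δ = 8.10°  ✓
  (2,6): δ = 54.56°  ·
  (3,4): δ = 94.77°  ·
  (3,5): δ = 45.34°  ·
  (3,6): δ = 1.12°  ✓
  (4,5): δ = 130.57°  ·
  (4,6): δ = 84.11°  ·
  (5,6): δ = 133.54°  ·
antipodal pairs: 4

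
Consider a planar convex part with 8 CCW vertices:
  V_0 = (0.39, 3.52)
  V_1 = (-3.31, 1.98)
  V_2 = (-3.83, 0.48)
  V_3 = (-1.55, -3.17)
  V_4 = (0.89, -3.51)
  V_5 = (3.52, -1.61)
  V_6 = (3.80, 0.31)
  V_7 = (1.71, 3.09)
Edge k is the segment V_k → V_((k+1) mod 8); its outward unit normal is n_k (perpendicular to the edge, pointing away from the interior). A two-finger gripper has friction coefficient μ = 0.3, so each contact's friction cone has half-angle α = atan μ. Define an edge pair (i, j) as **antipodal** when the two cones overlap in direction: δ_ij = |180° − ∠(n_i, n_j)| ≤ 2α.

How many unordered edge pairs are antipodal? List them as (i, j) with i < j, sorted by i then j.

count = 5; pairs: (0,3), (0,4), (1,5), (2,6), (3,7)

α = atan 0.3 = 16.70°;  2α = 33.40°
n_0 = (-0.3843, +0.9232)
n_1 = (-0.9448, +0.3275)
n_2 = (-0.8481, -0.5298)
n_3 = (-0.1380, -0.9904)
n_4 = (+0.5856, -0.8106)
n_5 = (+0.9895, -0.1443)
n_6 = (+0.7993, +0.6009)
n_7 = (+0.3097, +0.9508)
  (0,1): δ = 131.72°  ·
  (0,2): δ = 80.61°  ·
  (0,3): δ = 30.53°  ✓
  (0,4): δ = 13.25°  ✓
  (0,5): δ = 59.10°  ·
  (0,6): δ = 104.34°  ·
  (0,7): δ = 139.36°  ·
  (1,2): δ = 128.89°  ·
  (1,3): δ = 78.81°  ·
  (1,4): δ = 35.03°  ·
  (1,5): δ = 10.82°  ✓
  (1,6): δ = 56.06°  ·
  (1,7): δ = 91.08°  ·
  (2,3): δ = 129.92°  ·
  (2,4): δ = 86.15°  ·
  (2,5): δ = 40.29°  ·
  (2,6): δ = 4.94°  ✓
  (2,7): δ = 39.97°  ·
  (3,4): δ = 136.22°  ·
  (3,5): δ = 90.36°  ·
  (3,6): δ = 45.13°  ·
  (3,7): δ = 10.11°  ✓
  (4,5): δ = 134.14°  ·
  (4,6): δ = 88.91°  ·
  (4,7): δ = 53.89°  ·
  (5,6): δ = 134.77°  ·
  (5,7): δ = 99.75°  ·
  (6,7): δ = 144.98°  ·
antipodal pairs: 5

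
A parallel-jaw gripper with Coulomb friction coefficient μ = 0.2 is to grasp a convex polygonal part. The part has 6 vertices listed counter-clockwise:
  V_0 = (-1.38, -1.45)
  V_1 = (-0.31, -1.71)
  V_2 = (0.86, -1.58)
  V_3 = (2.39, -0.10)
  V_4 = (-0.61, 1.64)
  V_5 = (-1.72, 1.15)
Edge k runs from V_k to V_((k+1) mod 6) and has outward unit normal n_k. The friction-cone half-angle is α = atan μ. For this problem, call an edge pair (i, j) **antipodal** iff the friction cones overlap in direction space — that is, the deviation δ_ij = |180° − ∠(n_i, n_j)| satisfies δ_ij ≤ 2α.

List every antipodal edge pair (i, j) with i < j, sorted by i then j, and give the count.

count = 3; pairs: (0,3), (1,4), (2,4)

α = atan 0.2 = 11.31°;  2α = 22.62°
n_0 = (-0.2361, -0.9717)
n_1 = (+0.1104, -0.9939)
n_2 = (+0.6953, -0.7188)
n_3 = (+0.5017, +0.8650)
n_4 = (-0.4038, +0.9148)
n_5 = (-0.9916, -0.1297)
  (0,1): δ = 160.00°  ·
  (0,2): δ = 122.29°  ·
  (0,3): δ = 16.46°  ✓
  (0,4): δ = 37.48°  ·
  (0,5): δ = 111.11°  ·
  (1,2): δ = 142.29°  ·
  (1,3): δ = 36.45°  ·
  (1,4): δ = 17.48°  ✓
  (1,5): δ = 91.11°  ·
  (2,3): δ = 74.16°  ·
  (2,4): δ = 20.23°  ✓
  (2,5): δ = 53.40°  ·
  (3,4): δ = 126.07°  ·
  (3,5): δ = 52.44°  ·
  (4,5): δ = 106.37°  ·
antipodal pairs: 3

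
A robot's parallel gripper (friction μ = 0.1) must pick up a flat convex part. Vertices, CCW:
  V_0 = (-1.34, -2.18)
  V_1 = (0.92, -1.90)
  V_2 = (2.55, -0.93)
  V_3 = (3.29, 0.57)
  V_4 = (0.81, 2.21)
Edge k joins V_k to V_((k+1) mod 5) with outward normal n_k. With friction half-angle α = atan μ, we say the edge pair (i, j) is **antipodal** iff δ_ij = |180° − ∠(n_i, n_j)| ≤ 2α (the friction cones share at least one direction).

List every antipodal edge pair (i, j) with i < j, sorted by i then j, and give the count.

count = 1; pairs: (2,4)

α = atan 0.1 = 5.71°;  2α = 11.42°
n_0 = (+0.1230, -0.9924)
n_1 = (+0.5114, -0.8593)
n_2 = (+0.8968, -0.4424)
n_3 = (+0.5516, +0.8341)
n_4 = (-0.8981, +0.4398)
  (0,1): δ = 156.31°  ·
  (0,2): δ = 123.32°  ·
  (0,3): δ = 40.54°  ·
  (0,4): δ = 56.84°  ·
  (1,2): δ = 147.02°  ·
  (1,3): δ = 64.23°  ·
  (1,4): δ = 33.15°  ·
  (2,3): δ = 97.22°  ·
  (2,4): δ = 0.17°  ✓
  (3,4): δ = 82.62°  ·
antipodal pairs: 1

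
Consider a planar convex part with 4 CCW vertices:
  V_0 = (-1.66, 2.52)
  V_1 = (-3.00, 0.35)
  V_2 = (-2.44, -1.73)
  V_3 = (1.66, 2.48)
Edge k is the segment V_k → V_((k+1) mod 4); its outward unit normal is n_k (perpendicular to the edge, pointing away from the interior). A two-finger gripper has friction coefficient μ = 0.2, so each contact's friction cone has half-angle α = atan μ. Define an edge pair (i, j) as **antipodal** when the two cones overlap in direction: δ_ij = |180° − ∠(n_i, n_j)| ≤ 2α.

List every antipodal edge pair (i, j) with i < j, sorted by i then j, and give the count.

count = 1; pairs: (0,2)

α = atan 0.2 = 11.31°;  2α = 22.62°
n_0 = (-0.8508, +0.5254)
n_1 = (-0.9656, -0.2600)
n_2 = (+0.7164, -0.6977)
n_3 = (+0.0120, +0.9999)
  (0,1): δ = 133.24°  ·
  (0,2): δ = 12.55°  ✓
  (0,3): δ = 121.01°  ·
  (1,2): δ = 59.31°  ·
  (1,3): δ = 74.24°  ·
  (2,3): δ = 46.45°  ·
antipodal pairs: 1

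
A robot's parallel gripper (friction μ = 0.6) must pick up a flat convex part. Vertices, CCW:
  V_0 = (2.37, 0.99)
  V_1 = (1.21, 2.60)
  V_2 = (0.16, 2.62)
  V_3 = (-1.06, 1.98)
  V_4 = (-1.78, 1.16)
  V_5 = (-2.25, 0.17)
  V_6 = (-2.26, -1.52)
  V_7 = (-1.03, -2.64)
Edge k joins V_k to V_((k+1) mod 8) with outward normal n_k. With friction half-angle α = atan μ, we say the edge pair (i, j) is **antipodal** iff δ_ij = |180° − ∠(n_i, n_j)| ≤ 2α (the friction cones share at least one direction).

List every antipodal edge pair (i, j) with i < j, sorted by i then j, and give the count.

α = atan 0.6 = 30.96°;  2α = 61.93°
n_0 = (+0.8113, +0.5846)
n_1 = (+0.0190, +0.9998)
n_2 = (-0.4645, +0.8855)
n_3 = (-0.7514, +0.6598)
n_4 = (-0.9034, +0.4289)
n_5 = (-1.0000, +0.0059)
n_6 = (-0.6733, -0.7394)
n_7 = (+0.7299, -0.6836)
  (0,1): δ = 126.86°  ·
  (0,2): δ = 98.09°  ·
  (0,3): δ = 77.06°  ·
  (0,4): δ = 61.17°  ✓
  (0,5): δ = 36.11°  ✓
  (0,6): δ = 11.91°  ✓
  (0,7): δ = 101.10°  ·
  (1,2): δ = 151.23°  ·
  (1,3): δ = 130.19°  ·
  (1,4): δ = 114.30°  ·
  (1,5): δ = 89.25°  ·
  (1,6): δ = 41.23°  ✓
  (1,7): δ = 47.97°  ✓
  (2,3): δ = 158.97°  ·
  (2,4): δ = 143.08°  ·
  (2,5): δ = 118.02°  ·
  (2,6): δ = 70.00°  ·
  (2,7): δ = 19.19°  ✓
  (3,4): δ = 164.11°  ·
  (3,5): δ = 139.05°  ·
  (3,6): δ = 91.04°  ·
  (3,7): δ = 1.84°  ✓
  (4,5): δ = 154.94°  ·
  (4,6): δ = 106.92°  ·
  (4,7): δ = 17.73°  ✓
  (5,6): δ = 131.98°  ·
  (5,7): δ = 42.79°  ✓
  (6,7): δ = 90.81°  ·
antipodal pairs: 9

count = 9; pairs: (0,4), (0,5), (0,6), (1,6), (1,7), (2,7), (3,7), (4,7), (5,7)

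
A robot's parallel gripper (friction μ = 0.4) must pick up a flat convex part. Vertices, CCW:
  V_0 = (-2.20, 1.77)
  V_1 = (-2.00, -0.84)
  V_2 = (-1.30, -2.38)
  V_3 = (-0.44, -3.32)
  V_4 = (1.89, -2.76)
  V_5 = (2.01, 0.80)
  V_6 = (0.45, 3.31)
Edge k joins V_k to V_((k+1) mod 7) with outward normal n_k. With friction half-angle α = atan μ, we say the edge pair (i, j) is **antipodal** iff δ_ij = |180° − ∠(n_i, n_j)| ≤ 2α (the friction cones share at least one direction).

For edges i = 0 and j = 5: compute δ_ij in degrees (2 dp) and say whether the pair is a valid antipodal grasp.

α = atan 0.4 = 21.80°;  2α = 43.60°
edge 0: e_0 = (+0.20, -2.61);  n_0 = (-0.9971, -0.0764)
edge 5: e_5 = (-1.56, +2.51);  n_5 = (+0.8493, +0.5279)
∠(n_0, n_5) = 152.52°
δ = |180° − 152.52°| = 27.48°
27.48° ≤ 2α = 43.60°  →  valid

δ = 27.48°, valid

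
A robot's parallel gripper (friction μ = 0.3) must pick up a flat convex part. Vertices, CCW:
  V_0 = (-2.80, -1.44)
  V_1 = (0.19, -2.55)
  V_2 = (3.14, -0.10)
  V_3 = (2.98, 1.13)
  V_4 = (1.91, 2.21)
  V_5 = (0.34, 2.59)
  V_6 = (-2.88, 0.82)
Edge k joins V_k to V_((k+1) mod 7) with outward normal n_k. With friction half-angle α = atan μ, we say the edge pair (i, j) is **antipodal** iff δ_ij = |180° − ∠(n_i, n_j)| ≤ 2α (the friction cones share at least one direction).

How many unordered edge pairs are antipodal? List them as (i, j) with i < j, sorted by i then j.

α = atan 0.3 = 16.70°;  2α = 33.40°
n_0 = (-0.3480, -0.9375)
n_1 = (+0.6389, -0.7693)
n_2 = (+0.9916, +0.1290)
n_3 = (+0.7104, +0.7038)
n_4 = (+0.2352, +0.9719)
n_5 = (-0.4817, +0.8763)
n_6 = (-0.9994, -0.0354)
  (0,1): δ = 119.92°  ·
  (0,2): δ = 62.22°  ·
  (0,3): δ = 24.90°  ✓
  (0,4): δ = 6.76°  ✓
  (0,5): δ = 49.16°  ·
  (0,6): δ = 112.39°  ·
  (1,2): δ = 122.30°  ·
  (1,3): δ = 84.98°  ·
  (1,4): δ = 53.32°  ·
  (1,5): δ = 10.91°  ✓
  (1,6): δ = 52.32°  ·
  (2,3): δ = 142.68°  ·
  (2,4): δ = 111.02°  ·
  (2,5): δ = 68.61°  ·
  (2,6): δ = 5.38°  ✓
  (3,4): δ = 148.34°  ·
  (3,5): δ = 105.94°  ·
  (3,6): δ = 42.71°  ·
  (4,5): δ = 137.60°  ·
  (4,6): δ = 74.37°  ·
  (5,6): δ = 116.77°  ·
antipodal pairs: 4

count = 4; pairs: (0,3), (0,4), (1,5), (2,6)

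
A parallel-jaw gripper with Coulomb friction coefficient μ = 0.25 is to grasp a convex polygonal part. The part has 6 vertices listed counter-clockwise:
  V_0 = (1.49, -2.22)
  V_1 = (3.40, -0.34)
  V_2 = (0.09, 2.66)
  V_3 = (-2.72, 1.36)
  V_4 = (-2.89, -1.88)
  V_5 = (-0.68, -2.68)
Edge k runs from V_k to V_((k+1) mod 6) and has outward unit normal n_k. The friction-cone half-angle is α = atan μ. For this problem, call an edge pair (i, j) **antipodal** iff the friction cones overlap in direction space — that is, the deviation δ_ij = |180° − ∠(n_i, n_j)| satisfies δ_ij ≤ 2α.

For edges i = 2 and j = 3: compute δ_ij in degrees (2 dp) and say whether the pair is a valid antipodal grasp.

α = atan 0.25 = 14.04°;  2α = 28.07°
edge 2: e_2 = (-2.81, -1.30);  n_2 = (-0.4199, +0.9076)
edge 3: e_3 = (-0.17, -3.24);  n_3 = (-0.9986, +0.0524)
∠(n_2, n_3) = 62.17°
δ = |180° − 62.17°| = 117.83°
117.83° > 2α = 28.07°  →  invalid

δ = 117.83°, invalid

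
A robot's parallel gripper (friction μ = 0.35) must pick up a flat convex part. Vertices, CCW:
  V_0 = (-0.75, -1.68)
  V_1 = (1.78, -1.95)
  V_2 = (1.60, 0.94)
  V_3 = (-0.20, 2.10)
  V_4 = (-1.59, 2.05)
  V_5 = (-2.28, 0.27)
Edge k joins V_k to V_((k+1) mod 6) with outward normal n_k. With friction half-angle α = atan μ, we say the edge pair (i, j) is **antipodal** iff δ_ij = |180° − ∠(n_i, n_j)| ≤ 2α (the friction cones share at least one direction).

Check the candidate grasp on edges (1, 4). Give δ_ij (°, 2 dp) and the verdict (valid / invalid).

δ = 24.75°, valid

α = atan 0.35 = 19.29°;  2α = 38.58°
edge 1: e_1 = (-0.18, +2.89);  n_1 = (+0.9981, +0.0622)
edge 4: e_4 = (-0.69, -1.78);  n_4 = (-0.9324, +0.3614)
∠(n_1, n_4) = 155.25°
δ = |180° − 155.25°| = 24.75°
24.75° ≤ 2α = 38.58°  →  valid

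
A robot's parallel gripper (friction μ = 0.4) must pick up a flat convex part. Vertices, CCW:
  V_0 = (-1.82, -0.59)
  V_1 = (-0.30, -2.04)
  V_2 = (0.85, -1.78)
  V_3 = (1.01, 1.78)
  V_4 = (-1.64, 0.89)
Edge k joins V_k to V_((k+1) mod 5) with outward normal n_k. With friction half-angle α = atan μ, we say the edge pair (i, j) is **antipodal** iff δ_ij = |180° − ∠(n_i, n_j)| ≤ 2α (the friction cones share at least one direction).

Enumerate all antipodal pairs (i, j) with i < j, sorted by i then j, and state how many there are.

α = atan 0.4 = 21.80°;  2α = 43.60°
n_0 = (-0.6902, -0.7236)
n_1 = (+0.2205, -0.9754)
n_2 = (+0.9990, -0.0449)
n_3 = (-0.3184, +0.9480)
n_4 = (-0.9927, +0.1207)
  (0,1): δ = 123.61°  ·
  (0,2): δ = 48.92°  ·
  (0,3): δ = 62.21°  ·
  (0,4): δ = 126.72°  ·
  (1,2): δ = 105.31°  ·
  (1,3): δ = 5.82°  ✓
  (1,4): δ = 70.33°  ·
  (2,3): δ = 68.86°  ·
  (2,4): δ = 4.36°  ✓
  (3,4): δ = 115.50°  ·
antipodal pairs: 2

count = 2; pairs: (1,3), (2,4)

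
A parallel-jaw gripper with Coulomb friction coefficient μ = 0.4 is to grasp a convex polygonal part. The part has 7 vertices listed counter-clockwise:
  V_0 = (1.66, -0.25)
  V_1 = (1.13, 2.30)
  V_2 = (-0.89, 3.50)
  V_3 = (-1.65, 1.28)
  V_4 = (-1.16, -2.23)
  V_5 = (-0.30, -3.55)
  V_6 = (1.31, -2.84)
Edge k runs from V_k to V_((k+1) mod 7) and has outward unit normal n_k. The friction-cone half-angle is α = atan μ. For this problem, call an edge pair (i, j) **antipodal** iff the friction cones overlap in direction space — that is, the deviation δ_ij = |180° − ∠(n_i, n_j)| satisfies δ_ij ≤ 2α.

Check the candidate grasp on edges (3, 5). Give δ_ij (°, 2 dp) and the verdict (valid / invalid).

δ = 74.15°, invalid

α = atan 0.4 = 21.80°;  2α = 43.60°
edge 3: e_3 = (+0.49, -3.51);  n_3 = (-0.9904, -0.1383)
edge 5: e_5 = (+1.61, +0.71);  n_5 = (+0.4035, -0.9150)
∠(n_3, n_5) = 105.85°
δ = |180° − 105.85°| = 74.15°
74.15° > 2α = 43.60°  →  invalid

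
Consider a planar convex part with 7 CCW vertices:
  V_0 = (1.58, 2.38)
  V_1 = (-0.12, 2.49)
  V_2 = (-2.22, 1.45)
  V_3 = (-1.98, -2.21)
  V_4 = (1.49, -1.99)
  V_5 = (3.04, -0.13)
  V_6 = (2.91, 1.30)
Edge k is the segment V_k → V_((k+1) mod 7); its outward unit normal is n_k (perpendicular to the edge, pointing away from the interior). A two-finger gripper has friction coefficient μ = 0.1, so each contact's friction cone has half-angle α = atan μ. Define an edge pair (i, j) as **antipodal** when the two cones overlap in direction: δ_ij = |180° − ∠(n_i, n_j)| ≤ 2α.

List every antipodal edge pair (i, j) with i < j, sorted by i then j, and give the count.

count = 2; pairs: (0,3), (2,5)

α = atan 0.1 = 5.71°;  2α = 11.42°
n_0 = (+0.0646, +0.9979)
n_1 = (-0.4438, +0.8961)
n_2 = (-0.9979, -0.0654)
n_3 = (+0.0633, -0.9980)
n_4 = (+0.7682, -0.6402)
n_5 = (+0.9959, +0.0905)
n_6 = (+0.6304, +0.7763)
  (0,1): δ = 149.95°  ·
  (0,2): δ = 82.55°  ·
  (0,3): δ = 7.33°  ✓
  (0,4): δ = 53.90°  ·
  (0,5): δ = 98.90°  ·
  (0,6): δ = 144.62°  ·
  (1,2): δ = 112.59°  ·
  (1,3): δ = 22.72°  ·
  (1,4): δ = 23.85°  ·
  (1,5): δ = 68.85°  ·
  (1,6): δ = 114.58°  ·
  (2,3): δ = 90.12°  ·
  (2,4): δ = 43.56°  ·
  (2,5): δ = 1.44°  ✓
  (2,6): δ = 47.17°  ·
  (3,4): δ = 133.43°  ·
  (3,5): δ = 88.43°  ·
  (3,6): δ = 42.71°  ·
  (4,5): δ = 135.00°  ·
  (4,6): δ = 89.27°  ·
  (5,6): δ = 134.27°  ·
antipodal pairs: 2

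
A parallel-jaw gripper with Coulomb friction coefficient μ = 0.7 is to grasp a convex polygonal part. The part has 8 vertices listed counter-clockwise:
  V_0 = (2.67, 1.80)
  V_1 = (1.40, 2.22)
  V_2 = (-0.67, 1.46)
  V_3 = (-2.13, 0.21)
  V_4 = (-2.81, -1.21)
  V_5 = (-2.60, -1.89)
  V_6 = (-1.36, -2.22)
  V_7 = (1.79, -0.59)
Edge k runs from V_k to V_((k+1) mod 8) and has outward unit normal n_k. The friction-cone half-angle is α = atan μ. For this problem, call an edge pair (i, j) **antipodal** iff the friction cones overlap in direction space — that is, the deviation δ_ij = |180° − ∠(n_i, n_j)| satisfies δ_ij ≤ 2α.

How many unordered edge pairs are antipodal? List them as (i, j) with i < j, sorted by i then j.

α = atan 0.7 = 34.99°;  2α = 69.98°
n_0 = (+0.3140, +0.9494)
n_1 = (-0.3447, +0.9387)
n_2 = (-0.6504, +0.7596)
n_3 = (-0.9019, +0.4319)
n_4 = (-0.9555, -0.2951)
n_5 = (-0.2572, -0.9664)
n_6 = (+0.4596, -0.8881)
n_7 = (+0.9384, -0.3455)
  (0,1): δ = 141.54°  ·
  (0,2): δ = 121.13°  ·
  (0,3): δ = 97.29°  ·
  (0,4): δ = 54.54°  ✓
  (0,5): δ = 3.40°  ✓
  (0,6): δ = 45.66°  ✓
  (0,7): δ = 88.09°  ·
  (1,2): δ = 159.59°  ·
  (1,3): δ = 135.75°  ·
  (1,4): δ = 93.00°  ·
  (1,5): δ = 35.06°  ✓
  (1,6): δ = 7.20°  ✓
  (1,7): δ = 49.63°  ✓
  (2,3): δ = 156.16°  ·
  (2,4): δ = 113.41°  ·
  (2,5): δ = 55.47°  ✓
  (2,6): δ = 13.21°  ✓
  (2,7): δ = 29.22°  ✓
  (3,4): δ = 137.25°  ·
  (3,5): δ = 79.31°  ·
  (3,6): δ = 37.05°  ✓
  (3,7): δ = 5.37°  ✓
  (4,5): δ = 122.06°  ·
  (4,6): δ = 79.80°  ·
  (4,7): δ = 37.38°  ✓
  (5,6): δ = 137.74°  ·
  (5,7): δ = 95.31°  ·
  (6,7): δ = 137.57°  ·
antipodal pairs: 12

count = 12; pairs: (0,4), (0,5), (0,6), (1,5), (1,6), (1,7), (2,5), (2,6), (2,7), (3,6), (3,7), (4,7)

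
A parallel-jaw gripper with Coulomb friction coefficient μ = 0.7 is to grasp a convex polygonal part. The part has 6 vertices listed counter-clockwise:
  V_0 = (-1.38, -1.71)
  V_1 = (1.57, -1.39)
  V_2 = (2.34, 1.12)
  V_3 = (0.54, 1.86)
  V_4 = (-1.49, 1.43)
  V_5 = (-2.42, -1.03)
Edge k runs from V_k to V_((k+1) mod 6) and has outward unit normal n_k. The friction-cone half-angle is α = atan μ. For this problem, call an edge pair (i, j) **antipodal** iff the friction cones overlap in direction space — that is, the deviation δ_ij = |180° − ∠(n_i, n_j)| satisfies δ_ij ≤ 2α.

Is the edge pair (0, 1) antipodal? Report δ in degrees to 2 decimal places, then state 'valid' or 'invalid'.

δ = 113.25°, invalid

α = atan 0.7 = 34.99°;  2α = 69.98°
edge 0: e_0 = (+2.95, +0.32);  n_0 = (+0.1078, -0.9942)
edge 1: e_1 = (+0.77, +2.51);  n_1 = (+0.9560, -0.2933)
∠(n_0, n_1) = 66.75°
δ = |180° − 66.75°| = 113.25°
113.25° > 2α = 69.98°  →  invalid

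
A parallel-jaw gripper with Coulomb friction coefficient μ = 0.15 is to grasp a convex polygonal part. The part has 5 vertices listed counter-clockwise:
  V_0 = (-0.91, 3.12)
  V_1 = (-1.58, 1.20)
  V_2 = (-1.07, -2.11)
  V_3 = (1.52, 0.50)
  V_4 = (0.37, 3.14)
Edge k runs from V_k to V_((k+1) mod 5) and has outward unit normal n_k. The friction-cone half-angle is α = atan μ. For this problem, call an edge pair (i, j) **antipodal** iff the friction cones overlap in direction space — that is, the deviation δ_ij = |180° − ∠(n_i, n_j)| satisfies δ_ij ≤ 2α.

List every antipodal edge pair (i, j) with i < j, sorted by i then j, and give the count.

count = 1; pairs: (1,3)

α = atan 0.15 = 8.53°;  2α = 17.06°
n_0 = (-0.9442, +0.3295)
n_1 = (-0.9883, -0.1523)
n_2 = (+0.7098, -0.7044)
n_3 = (+0.9168, +0.3994)
n_4 = (-0.0156, +0.9999)
  (0,1): δ = 152.00°  ·
  (0,2): δ = 25.54°  ·
  (0,3): δ = 42.78°  ·
  (0,4): δ = 110.13°  ·
  (1,2): δ = 53.54°  ·
  (1,3): δ = 14.78°  ✓
  (1,4): δ = 82.14°  ·
  (2,3): δ = 111.68°  ·
  (2,4): δ = 44.33°  ·
  (3,4): δ = 112.64°  ·
antipodal pairs: 1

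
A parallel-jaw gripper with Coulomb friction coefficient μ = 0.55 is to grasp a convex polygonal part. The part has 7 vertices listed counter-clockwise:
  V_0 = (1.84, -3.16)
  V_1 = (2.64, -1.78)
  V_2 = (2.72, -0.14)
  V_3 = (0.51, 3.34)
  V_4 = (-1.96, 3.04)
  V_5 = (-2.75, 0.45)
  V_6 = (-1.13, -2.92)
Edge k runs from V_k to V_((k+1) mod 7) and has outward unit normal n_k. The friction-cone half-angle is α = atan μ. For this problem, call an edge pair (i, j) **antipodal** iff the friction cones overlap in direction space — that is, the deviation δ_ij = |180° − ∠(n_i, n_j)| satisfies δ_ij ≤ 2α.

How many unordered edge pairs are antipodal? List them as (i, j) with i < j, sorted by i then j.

count = 9; pairs: (0,3), (0,4), (0,5), (1,4), (1,5), (2,4), (2,5), (2,6), (3,6)

α = atan 0.55 = 28.81°;  2α = 57.62°
n_0 = (+0.8651, -0.5015)
n_1 = (+0.9988, -0.0487)
n_2 = (+0.8442, +0.5361)
n_3 = (-0.1206, +0.9927)
n_4 = (-0.9565, +0.2917)
n_5 = (-0.9013, -0.4333)
n_6 = (-0.0805, -0.9968)
  (0,1): δ = 152.69°  ·
  (0,2): δ = 117.48°  ·
  (0,3): δ = 52.97°  ✓
  (0,4): δ = 13.14°  ✓
  (0,5): δ = 55.78°  ✓
  (0,6): δ = 115.48°  ·
  (1,2): δ = 144.79°  ·
  (1,3): δ = 80.28°  ·
  (1,4): δ = 14.17°  ✓
  (1,5): δ = 28.47°  ✓
  (1,6): δ = 88.17°  ·
  (2,3): δ = 115.49°  ·
  (2,4): δ = 49.38°  ✓
  (2,5): δ = 6.74°  ✓
  (2,6): δ = 52.96°  ✓
  (3,4): δ = 113.89°  ·
  (3,5): δ = 71.25°  ·
  (3,6): δ = 11.55°  ✓
  (4,5): δ = 137.36°  ·
  (4,6): δ = 77.66°  ·
  (5,6): δ = 120.29°  ·
antipodal pairs: 9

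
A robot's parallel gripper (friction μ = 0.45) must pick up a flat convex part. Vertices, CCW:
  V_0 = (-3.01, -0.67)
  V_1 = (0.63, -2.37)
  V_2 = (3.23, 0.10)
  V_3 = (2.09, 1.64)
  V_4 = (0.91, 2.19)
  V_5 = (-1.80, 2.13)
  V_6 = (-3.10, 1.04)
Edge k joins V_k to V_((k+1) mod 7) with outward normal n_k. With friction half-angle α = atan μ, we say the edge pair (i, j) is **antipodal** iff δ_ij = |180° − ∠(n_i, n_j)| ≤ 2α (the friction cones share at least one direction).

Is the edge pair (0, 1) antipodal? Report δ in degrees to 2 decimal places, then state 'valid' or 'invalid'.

α = atan 0.45 = 24.23°;  2α = 48.46°
edge 0: e_0 = (+3.64, -1.70);  n_0 = (-0.4232, -0.9061)
edge 1: e_1 = (+2.60, +2.47);  n_1 = (+0.6887, -0.7250)
∠(n_0, n_1) = 68.57°
δ = |180° − 68.57°| = 111.43°
111.43° > 2α = 48.46°  →  invalid

δ = 111.43°, invalid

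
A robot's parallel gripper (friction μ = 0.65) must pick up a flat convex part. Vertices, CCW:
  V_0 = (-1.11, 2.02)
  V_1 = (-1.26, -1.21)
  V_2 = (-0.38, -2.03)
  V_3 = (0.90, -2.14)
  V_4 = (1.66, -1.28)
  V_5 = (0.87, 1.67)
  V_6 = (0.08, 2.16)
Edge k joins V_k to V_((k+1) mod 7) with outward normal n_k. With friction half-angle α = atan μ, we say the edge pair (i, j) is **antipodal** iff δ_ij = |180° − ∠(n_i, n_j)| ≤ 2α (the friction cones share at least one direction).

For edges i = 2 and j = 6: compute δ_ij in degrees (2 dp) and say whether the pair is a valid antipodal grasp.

δ = 11.62°, valid

α = atan 0.65 = 33.02°;  2α = 66.05°
edge 2: e_2 = (+1.28, -0.11);  n_2 = (-0.0856, -0.9963)
edge 6: e_6 = (-1.19, -0.14);  n_6 = (-0.1168, +0.9932)
∠(n_2, n_6) = 168.38°
δ = |180° − 168.38°| = 11.62°
11.62° ≤ 2α = 66.05°  →  valid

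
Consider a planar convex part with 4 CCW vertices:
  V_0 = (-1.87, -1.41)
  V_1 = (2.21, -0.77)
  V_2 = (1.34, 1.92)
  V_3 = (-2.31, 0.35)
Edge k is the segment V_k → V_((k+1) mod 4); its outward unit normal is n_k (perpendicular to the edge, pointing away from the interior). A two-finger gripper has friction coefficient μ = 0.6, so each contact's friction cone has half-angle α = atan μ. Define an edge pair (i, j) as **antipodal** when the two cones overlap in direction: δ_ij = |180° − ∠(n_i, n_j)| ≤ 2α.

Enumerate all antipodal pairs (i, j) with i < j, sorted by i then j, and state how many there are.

α = atan 0.6 = 30.96°;  2α = 61.93°
n_0 = (+0.1550, -0.9879)
n_1 = (+0.9515, +0.3077)
n_2 = (-0.3951, +0.9186)
n_3 = (-0.9701, -0.2425)
  (0,1): δ = 80.99°  ·
  (0,2): δ = 14.36°  ✓
  (0,3): δ = 95.12°  ·
  (1,2): δ = 84.65°  ·
  (1,3): δ = 3.89°  ✓
  (2,3): δ = 99.24°  ·
antipodal pairs: 2

count = 2; pairs: (0,2), (1,3)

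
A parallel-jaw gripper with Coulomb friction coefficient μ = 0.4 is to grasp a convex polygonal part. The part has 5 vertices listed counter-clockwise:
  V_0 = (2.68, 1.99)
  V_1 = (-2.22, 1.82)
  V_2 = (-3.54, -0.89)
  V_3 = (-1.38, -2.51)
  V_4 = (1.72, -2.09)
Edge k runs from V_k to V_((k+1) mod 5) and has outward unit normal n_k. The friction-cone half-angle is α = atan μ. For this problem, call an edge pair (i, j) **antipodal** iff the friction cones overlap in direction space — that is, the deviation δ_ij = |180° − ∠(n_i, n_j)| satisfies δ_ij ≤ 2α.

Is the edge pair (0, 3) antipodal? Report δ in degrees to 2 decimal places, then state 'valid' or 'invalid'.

δ = 5.73°, valid

α = atan 0.4 = 21.80°;  2α = 43.60°
edge 0: e_0 = (-4.90, -0.17);  n_0 = (-0.0347, +0.9994)
edge 3: e_3 = (+3.10, +0.42);  n_3 = (+0.1343, -0.9909)
∠(n_0, n_3) = 174.27°
δ = |180° − 174.27°| = 5.73°
5.73° ≤ 2α = 43.60°  →  valid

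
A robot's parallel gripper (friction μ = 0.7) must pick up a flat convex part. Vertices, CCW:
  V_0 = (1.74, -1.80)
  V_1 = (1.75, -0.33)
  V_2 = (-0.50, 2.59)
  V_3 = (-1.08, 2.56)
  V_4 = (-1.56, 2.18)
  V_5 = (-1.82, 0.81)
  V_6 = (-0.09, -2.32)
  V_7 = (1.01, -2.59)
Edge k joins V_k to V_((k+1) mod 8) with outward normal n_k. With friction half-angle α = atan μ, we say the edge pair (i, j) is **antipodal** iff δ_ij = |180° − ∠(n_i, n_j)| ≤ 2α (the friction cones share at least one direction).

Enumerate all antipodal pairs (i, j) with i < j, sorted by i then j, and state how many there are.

count = 12; pairs: (0,3), (0,4), (0,5), (1,4), (1,5), (1,6), (2,5), (2,6), (2,7), (3,6), (3,7), (4,7)

α = atan 0.7 = 34.99°;  2α = 69.98°
n_0 = (+1.0000, -0.0068)
n_1 = (+0.7921, +0.6104)
n_2 = (-0.0517, +0.9987)
n_3 = (-0.6207, +0.7840)
n_4 = (-0.9825, +0.1865)
n_5 = (-0.8752, -0.4837)
n_6 = (-0.2384, -0.9712)
n_7 = (+0.7344, -0.6787)
  (0,1): δ = 141.99°  ·
  (0,2): δ = 86.65°  ·
  (0,3): δ = 51.24°  ✓
  (0,4): δ = 10.36°  ✓
  (0,5): δ = 29.32°  ✓
  (0,6): δ = 76.60°  ·
  (0,7): δ = 137.65°  ·
  (1,2): δ = 124.66°  ·
  (1,3): δ = 89.25°  ·
  (1,4): δ = 48.36°  ✓
  (1,5): δ = 8.69°  ✓
  (1,6): δ = 38.59°  ✓
  (1,7): δ = 99.64°  ·
  (2,3): δ = 144.59°  ·
  (2,4): δ = 103.71°  ·
  (2,5): δ = 64.03°  ✓
  (2,6): δ = 16.75°  ✓
  (2,7): δ = 44.30°  ✓
  (3,4): δ = 139.11°  ·
  (3,5): δ = 99.44°  ·
  (3,6): δ = 52.16°  ✓
  (3,7): δ = 8.89°  ✓
  (4,5): δ = 140.32°  ·
  (4,6): δ = 93.05°  ·
  (4,7): δ = 31.99°  ✓
  (5,6): δ = 132.72°  ·
  (5,7): δ = 71.67°  ·
  (6,7): δ = 118.95°  ·
antipodal pairs: 12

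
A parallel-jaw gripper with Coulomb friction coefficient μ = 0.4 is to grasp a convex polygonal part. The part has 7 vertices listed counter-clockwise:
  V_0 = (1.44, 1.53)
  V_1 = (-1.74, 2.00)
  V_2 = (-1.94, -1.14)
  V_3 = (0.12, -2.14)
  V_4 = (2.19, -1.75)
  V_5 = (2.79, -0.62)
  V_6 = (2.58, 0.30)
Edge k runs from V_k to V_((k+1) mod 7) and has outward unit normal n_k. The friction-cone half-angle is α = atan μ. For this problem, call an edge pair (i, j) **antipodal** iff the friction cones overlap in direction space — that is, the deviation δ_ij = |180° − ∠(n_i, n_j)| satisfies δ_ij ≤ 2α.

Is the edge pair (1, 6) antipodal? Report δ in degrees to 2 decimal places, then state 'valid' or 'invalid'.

δ = 46.47°, invalid

α = atan 0.4 = 21.80°;  2α = 43.60°
edge 1: e_1 = (-0.20, -3.14);  n_1 = (-0.9980, +0.0636)
edge 6: e_6 = (-1.14, +1.23);  n_6 = (+0.7334, +0.6798)
∠(n_1, n_6) = 133.53°
δ = |180° − 133.53°| = 46.47°
46.47° > 2α = 43.60°  →  invalid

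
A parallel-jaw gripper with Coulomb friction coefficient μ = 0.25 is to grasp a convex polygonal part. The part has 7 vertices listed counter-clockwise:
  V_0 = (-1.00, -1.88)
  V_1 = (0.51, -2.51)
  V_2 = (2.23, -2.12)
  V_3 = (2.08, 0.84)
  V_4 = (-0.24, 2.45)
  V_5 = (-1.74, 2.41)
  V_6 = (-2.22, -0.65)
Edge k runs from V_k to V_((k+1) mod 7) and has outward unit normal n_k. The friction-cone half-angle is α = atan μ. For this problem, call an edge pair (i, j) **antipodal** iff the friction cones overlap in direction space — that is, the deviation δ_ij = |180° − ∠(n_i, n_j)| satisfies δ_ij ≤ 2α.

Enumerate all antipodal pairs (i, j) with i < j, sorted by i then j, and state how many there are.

α = atan 0.25 = 14.04°;  2α = 28.07°
n_0 = (-0.3850, -0.9229)
n_1 = (+0.2211, -0.9752)
n_2 = (+0.9987, +0.0506)
n_3 = (+0.5701, +0.8216)
n_4 = (-0.0267, +0.9996)
n_5 = (-0.9879, +0.1550)
n_6 = (-0.7100, -0.7042)
  (0,1): δ = 144.58°  ·
  (0,2): δ = 64.45°  ·
  (0,3): δ = 12.11°  ✓
  (0,4): δ = 24.17°  ✓
  (0,5): δ = 103.73°  ·
  (0,6): δ = 157.41°  ·
  (1,2): δ = 99.87°  ·
  (1,3): δ = 47.53°  ·
  (1,4): δ = 11.25°  ✓
  (1,5): δ = 68.31°  ·
  (1,6): δ = 121.99°  ·
  (2,3): δ = 127.66°  ·
  (2,4): δ = 91.37°  ·
  (2,5): δ = 11.82°  ✓
  (2,6): δ = 41.87°  ·
  (3,4): δ = 143.71°  ·
  (3,5): δ = 64.16°  ·
  (3,6): δ = 10.47°  ✓
  (4,5): δ = 100.44°  ·
  (4,6): δ = 46.76°  ·
  (5,6): δ = 126.32°  ·
antipodal pairs: 5

count = 5; pairs: (0,3), (0,4), (1,4), (2,5), (3,6)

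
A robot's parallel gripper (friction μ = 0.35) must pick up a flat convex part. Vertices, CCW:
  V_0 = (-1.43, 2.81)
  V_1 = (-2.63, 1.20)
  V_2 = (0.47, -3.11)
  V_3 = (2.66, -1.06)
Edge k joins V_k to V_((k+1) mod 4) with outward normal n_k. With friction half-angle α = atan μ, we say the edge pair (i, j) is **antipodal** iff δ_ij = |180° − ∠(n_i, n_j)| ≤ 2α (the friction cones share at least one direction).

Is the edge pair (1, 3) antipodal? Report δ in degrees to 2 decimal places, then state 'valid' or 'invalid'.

α = atan 0.35 = 19.29°;  2α = 38.58°
edge 1: e_1 = (+3.10, -4.31);  n_1 = (-0.8118, -0.5839)
edge 3: e_3 = (-4.09, +3.87);  n_3 = (+0.6873, +0.7264)
∠(n_1, n_3) = 169.14°
δ = |180° − 169.14°| = 10.86°
10.86° ≤ 2α = 38.58°  →  valid

δ = 10.86°, valid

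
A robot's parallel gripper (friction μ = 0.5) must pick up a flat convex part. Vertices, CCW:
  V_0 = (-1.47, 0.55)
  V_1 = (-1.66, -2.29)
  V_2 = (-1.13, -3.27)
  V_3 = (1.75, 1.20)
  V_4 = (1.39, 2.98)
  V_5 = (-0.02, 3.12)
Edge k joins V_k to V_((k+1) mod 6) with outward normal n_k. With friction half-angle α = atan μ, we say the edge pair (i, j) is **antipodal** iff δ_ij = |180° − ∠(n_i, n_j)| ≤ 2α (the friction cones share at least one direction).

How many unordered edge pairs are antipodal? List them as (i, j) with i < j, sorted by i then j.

count = 5; pairs: (0,2), (0,3), (1,3), (2,5), (3,5)

α = atan 0.5 = 26.57°;  2α = 53.13°
n_0 = (-0.9978, +0.0668)
n_1 = (-0.8796, -0.4757)
n_2 = (+0.8406, -0.5416)
n_3 = (+0.9802, +0.1982)
n_4 = (+0.0988, +0.9951)
n_5 = (-0.8709, +0.4914)
  (0,1): δ = 147.77°  ·
  (0,2): δ = 28.97°  ✓
  (0,3): δ = 15.26°  ✓
  (0,4): δ = 88.16°  ·
  (0,5): δ = 154.40°  ·
  (1,2): δ = 61.20°  ·
  (1,3): δ = 16.97°  ✓
  (1,4): δ = 55.92°  ·
  (1,5): δ = 122.16°  ·
  (2,3): δ = 135.77°  ·
  (2,4): δ = 62.88°  ·
  (2,5): δ = 3.36°  ✓
  (3,4): δ = 107.10°  ·
  (3,5): δ = 40.87°  ✓
  (4,5): δ = 113.76°  ·
antipodal pairs: 5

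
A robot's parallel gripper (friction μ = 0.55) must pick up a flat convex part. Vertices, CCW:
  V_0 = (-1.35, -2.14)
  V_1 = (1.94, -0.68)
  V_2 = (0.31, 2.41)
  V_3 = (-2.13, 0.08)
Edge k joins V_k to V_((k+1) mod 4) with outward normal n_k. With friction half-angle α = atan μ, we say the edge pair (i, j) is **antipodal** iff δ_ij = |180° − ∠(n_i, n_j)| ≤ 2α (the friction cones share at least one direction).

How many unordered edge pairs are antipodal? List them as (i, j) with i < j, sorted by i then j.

count = 2; pairs: (0,2), (1,3)

α = atan 0.55 = 28.81°;  2α = 57.62°
n_0 = (+0.4056, -0.9140)
n_1 = (+0.8845, +0.4666)
n_2 = (-0.6906, +0.7232)
n_3 = (-0.9435, -0.3315)
  (0,1): δ = 86.12°  ·
  (0,2): δ = 19.75°  ✓
  (0,3): δ = 85.43°  ·
  (1,2): δ = 74.13°  ·
  (1,3): δ = 8.45°  ✓
  (2,3): δ = 114.32°  ·
antipodal pairs: 2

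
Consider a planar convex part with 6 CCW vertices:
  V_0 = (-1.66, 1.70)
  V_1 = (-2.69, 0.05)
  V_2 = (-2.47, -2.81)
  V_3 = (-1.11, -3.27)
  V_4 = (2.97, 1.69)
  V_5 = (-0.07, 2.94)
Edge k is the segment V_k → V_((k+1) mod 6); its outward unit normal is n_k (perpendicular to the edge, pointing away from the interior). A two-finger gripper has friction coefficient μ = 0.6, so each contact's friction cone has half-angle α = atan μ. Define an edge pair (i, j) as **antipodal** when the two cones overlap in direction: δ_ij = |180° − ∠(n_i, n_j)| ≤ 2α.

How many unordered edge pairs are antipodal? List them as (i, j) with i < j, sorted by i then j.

count = 5; pairs: (0,3), (1,3), (2,4), (2,5), (3,5)

α = atan 0.6 = 30.96°;  2α = 61.93°
n_0 = (-0.8483, +0.5295)
n_1 = (-0.9971, -0.0767)
n_2 = (-0.3204, -0.9473)
n_3 = (+0.7723, -0.6353)
n_4 = (+0.3803, +0.9249)
n_5 = (-0.6150, +0.7886)
  (0,1): δ = 143.63°  ·
  (0,2): δ = 76.71°  ·
  (0,3): δ = 7.47°  ✓
  (0,4): δ = 99.62°  ·
  (0,5): δ = 159.92°  ·
  (1,2): δ = 113.09°  ·
  (1,3): δ = 43.84°  ✓
  (1,4): δ = 63.25°  ·
  (1,5): δ = 123.55°  ·
  (2,3): δ = 110.75°  ·
  (2,4): δ = 3.66°  ✓
  (2,5): δ = 56.64°  ✓
  (3,4): δ = 72.91°  ·
  (3,5): δ = 12.61°  ✓
  (4,5): δ = 119.70°  ·
antipodal pairs: 5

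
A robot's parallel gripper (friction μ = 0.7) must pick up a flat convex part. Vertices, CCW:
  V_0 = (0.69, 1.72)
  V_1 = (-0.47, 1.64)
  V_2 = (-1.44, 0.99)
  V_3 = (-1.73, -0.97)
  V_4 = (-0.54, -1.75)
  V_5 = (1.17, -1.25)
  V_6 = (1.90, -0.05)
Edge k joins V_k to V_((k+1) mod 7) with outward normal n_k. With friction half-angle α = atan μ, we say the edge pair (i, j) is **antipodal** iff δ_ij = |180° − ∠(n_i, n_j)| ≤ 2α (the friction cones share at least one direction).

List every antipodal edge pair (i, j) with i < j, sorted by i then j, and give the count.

α = atan 0.7 = 34.99°;  2α = 69.98°
n_0 = (-0.0688, +0.9976)
n_1 = (-0.5567, +0.8307)
n_2 = (-0.9892, +0.1464)
n_3 = (-0.5482, -0.8364)
n_4 = (+0.2806, -0.9598)
n_5 = (+0.8543, -0.5197)
n_6 = (+0.8255, +0.5643)
  (0,1): δ = 150.12°  ·
  (0,2): δ = 102.36°  ·
  (0,3): δ = 37.19°  ✓
  (0,4): δ = 12.35°  ✓
  (0,5): δ = 54.74°  ✓
  (0,6): δ = 120.41°  ·
  (1,2): δ = 132.24°  ·
  (1,3): δ = 67.07°  ✓
  (1,4): δ = 17.53°  ✓
  (1,5): δ = 24.86°  ✓
  (1,6): δ = 90.53°  ·
  (2,3): δ = 114.83°  ·
  (2,4): δ = 65.28°  ✓
  (2,5): δ = 22.90°  ✓
  (2,6): δ = 42.77°  ✓
  (3,4): δ = 130.46°  ·
  (3,5): δ = 88.07°  ·
  (3,6): δ = 22.40°  ✓
  (4,5): δ = 137.61°  ·
  (4,6): δ = 71.94°  ·
  (5,6): δ = 114.33°  ·
antipodal pairs: 10

count = 10; pairs: (0,3), (0,4), (0,5), (1,3), (1,4), (1,5), (2,4), (2,5), (2,6), (3,6)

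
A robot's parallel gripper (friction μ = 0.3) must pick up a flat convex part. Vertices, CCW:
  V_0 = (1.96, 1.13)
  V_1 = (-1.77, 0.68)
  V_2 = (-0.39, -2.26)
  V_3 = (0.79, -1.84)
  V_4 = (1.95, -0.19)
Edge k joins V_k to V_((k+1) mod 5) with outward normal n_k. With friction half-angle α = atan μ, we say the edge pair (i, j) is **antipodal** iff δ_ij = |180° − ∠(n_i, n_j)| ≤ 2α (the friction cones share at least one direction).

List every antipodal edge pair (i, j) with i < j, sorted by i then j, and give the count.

α = atan 0.3 = 16.70°;  2α = 33.40°
n_0 = (-0.1198, +0.9928)
n_1 = (-0.9052, -0.4249)
n_2 = (+0.3353, -0.9421)
n_3 = (+0.8181, -0.5751)
n_4 = (+1.0000, -0.0076)
  (0,1): δ = 71.73°  ·
  (0,2): δ = 12.71°  ✓
  (0,3): δ = 48.01°  ·
  (0,4): δ = 82.69°  ·
  (1,2): δ = 95.55°  ·
  (1,3): δ = 60.25°  ·
  (1,4): δ = 25.58°  ✓
  (2,3): δ = 144.70°  ·
  (2,4): δ = 110.03°  ·
  (3,4): δ = 145.33°  ·
antipodal pairs: 2

count = 2; pairs: (0,2), (1,4)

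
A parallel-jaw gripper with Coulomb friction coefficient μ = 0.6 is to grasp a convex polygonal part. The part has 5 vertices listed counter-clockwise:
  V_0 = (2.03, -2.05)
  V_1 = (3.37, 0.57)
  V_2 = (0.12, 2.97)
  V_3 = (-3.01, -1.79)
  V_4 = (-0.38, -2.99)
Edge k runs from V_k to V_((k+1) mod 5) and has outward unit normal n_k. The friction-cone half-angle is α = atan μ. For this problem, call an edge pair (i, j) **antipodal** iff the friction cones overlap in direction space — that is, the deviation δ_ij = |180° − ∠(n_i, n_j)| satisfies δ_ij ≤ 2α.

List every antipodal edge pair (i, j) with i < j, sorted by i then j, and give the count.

count = 4; pairs: (0,2), (1,3), (1,4), (2,4)

α = atan 0.6 = 30.96°;  2α = 61.93°
n_0 = (+0.8903, -0.4554)
n_1 = (+0.5940, +0.8044)
n_2 = (-0.8355, +0.5494)
n_3 = (-0.4151, -0.9098)
n_4 = (+0.3634, -0.9316)
  (0,1): δ = 99.36°  ·
  (0,2): δ = 6.24°  ✓
  (0,3): δ = 92.56°  ·
  (0,4): δ = 138.40°  ·
  (1,2): δ = 86.88°  ·
  (1,3): δ = 11.92°  ✓
  (1,4): δ = 57.75°  ✓
  (2,3): δ = 81.20°  ·
  (2,4): δ = 35.36°  ✓
  (3,4): δ = 134.17°  ·
antipodal pairs: 4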